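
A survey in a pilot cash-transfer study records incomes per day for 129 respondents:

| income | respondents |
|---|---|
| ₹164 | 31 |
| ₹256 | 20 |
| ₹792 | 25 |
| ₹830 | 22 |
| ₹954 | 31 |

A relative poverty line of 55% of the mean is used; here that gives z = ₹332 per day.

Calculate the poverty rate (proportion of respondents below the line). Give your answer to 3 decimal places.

0.395

51 of the 129 respondents have income below ₹332.
H = 51/129 = 0.395.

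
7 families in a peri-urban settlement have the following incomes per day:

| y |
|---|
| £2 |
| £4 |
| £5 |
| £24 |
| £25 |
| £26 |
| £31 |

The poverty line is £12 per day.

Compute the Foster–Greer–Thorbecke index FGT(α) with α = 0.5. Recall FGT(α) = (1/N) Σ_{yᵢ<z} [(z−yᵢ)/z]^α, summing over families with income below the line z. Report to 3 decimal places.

Below z: £2, £4, £5 (q = 3 of N = 7).
Shortfall ratios: (12−2)/12 = 0.8333; (12−4)/12 = 0.6667; (12−5)/12 = 0.5833.
Raised to α = 0.5: 0.91287; 0.81650; 0.76376.
Sum = 2.493130; FGT(0.5) = 2.493130 / 7 = 0.356.

0.356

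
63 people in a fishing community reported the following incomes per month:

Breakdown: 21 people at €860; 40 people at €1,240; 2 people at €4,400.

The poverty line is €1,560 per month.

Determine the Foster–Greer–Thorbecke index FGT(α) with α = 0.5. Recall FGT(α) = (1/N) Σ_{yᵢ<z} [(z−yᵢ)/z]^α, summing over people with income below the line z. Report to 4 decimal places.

0.5109

Incomes under z: 21×€860, 40×€1,240 (q = 61 of N = 63).
Gap ratios (z−y)/z: (1560−860)/1560 = 0.4487 (×21); (1560−1240)/1560 = 0.2051 (×40).
Raised to α = 0.5: 0.66986 (×21); 0.45291 (×40).
Sum = 32.183579; FGT(0.5) = 32.183579 / 63 = 0.5109.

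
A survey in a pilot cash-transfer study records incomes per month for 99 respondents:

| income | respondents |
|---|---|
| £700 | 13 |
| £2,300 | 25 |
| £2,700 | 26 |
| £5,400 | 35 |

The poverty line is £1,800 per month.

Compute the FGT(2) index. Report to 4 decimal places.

Incomes under z: 13×£700 (q = 13 of N = 99).
Relative gaps: (1800−700)/1800 = 0.6111 (×13).
Squared: 0.3735 (×13).
Sum = 4.854938; P₂ = 4.854938 / 99 = 0.0490.

0.0490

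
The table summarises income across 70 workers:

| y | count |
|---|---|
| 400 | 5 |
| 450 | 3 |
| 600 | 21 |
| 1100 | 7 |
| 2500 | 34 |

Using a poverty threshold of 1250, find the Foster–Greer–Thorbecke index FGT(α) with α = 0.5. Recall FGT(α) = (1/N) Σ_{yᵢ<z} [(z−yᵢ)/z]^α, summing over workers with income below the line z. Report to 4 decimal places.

Incomes under z: 5×400, 3×450, 21×600, 7×1100 (q = 36 of N = 70).
Normalized shortfalls: (1250−400)/1250 = 0.6800 (×5); (1250−450)/1250 = 0.6400 (×3); (1250−600)/1250 = 0.5200 (×21); (1250−1100)/1250 = 0.1200 (×7).
Raised to α = 0.5: 0.82462 (×5); 0.80000 (×3); 0.72111 (×21); 0.34641 (×7).
Sum = 24.091292; FGT(0.5) = 24.091292 / 70 = 0.3442.

0.3442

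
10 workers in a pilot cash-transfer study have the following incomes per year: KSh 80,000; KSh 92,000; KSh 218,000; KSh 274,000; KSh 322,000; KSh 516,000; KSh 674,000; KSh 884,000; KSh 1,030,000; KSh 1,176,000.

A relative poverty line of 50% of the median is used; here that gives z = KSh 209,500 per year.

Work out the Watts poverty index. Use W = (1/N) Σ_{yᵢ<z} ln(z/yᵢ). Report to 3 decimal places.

0.179

Below the line: KSh 80,000, KSh 92,000 (q = 2 of N = 10).
Log gaps: ln(209500/80000) = 0.9627; ln(209500/92000) = 0.8229.
W = 1.785632 / 10 = 0.179.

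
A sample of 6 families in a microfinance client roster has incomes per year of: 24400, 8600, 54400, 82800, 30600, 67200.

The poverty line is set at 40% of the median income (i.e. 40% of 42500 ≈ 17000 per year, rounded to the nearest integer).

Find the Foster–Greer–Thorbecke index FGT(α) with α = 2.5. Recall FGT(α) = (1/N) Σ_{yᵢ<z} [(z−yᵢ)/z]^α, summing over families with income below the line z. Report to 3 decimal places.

Poor units: 8600 (q = 1 of N = 6).
Gap ratios (z−y)/z: (17000−8600)/17000 = 0.4941.
Raised to α = 2.5: 0.17162.
Sum = 0.171623; FGT(2.5) = 0.171623 / 6 = 0.029.

0.029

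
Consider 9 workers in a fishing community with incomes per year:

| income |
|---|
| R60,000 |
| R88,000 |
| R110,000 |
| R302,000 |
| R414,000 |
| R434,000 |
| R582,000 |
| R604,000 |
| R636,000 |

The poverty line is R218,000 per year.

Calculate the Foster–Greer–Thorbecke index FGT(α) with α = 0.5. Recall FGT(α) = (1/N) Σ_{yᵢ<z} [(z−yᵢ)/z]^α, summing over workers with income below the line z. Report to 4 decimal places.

0.2586

Below z: R60,000, R88,000, R110,000 (q = 3 of N = 9).
Gap ratios (z−y)/z: (218000−60000)/218000 = 0.7248; (218000−88000)/218000 = 0.5963; (218000−110000)/218000 = 0.4954.
Raised to α = 0.5: 0.85133; 0.77222; 0.70386.
Sum = 2.327415; FGT(0.5) = 2.327415 / 9 = 0.2586.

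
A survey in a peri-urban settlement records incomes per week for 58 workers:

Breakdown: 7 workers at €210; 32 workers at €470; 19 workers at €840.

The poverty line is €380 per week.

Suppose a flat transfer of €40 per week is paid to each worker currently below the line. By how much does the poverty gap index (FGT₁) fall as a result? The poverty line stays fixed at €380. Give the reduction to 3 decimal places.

Before: below the line — 7×€210; poverty gap index (FGT₁) = 0.05399.
After the €40 transfer: below the line — 7×€250; poverty gap index (FGT₁) = 0.04129.
Reduction = 0.05399 − 0.04129 = 0.013.

0.013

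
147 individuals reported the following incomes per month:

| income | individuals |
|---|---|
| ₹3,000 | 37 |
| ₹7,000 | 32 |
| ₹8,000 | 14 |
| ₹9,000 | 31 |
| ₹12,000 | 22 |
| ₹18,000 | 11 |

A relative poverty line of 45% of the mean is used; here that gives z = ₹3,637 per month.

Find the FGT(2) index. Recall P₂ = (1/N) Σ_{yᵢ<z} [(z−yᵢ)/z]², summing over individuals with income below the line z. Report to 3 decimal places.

0.008

Incomes under z: 37×₹3,000 (q = 37 of N = 147).
Normalized shortfalls: (3637−3000)/3637 = 0.1751 (×37).
Squared: 0.0307 (×37).
Sum = 1.134995; P₂ = 1.134995 / 147 = 0.008.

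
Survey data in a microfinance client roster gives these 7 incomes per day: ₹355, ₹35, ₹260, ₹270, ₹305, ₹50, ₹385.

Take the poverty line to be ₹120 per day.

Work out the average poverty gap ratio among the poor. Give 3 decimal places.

0.646

Poor units: ₹35, ₹50 (q = 2 of N = 7).
Relative gaps: 0.7083, 0.5833; sum = 1.291667.
I averages over the q = 2 poor units only: 1.291667 / 2 = 0.646.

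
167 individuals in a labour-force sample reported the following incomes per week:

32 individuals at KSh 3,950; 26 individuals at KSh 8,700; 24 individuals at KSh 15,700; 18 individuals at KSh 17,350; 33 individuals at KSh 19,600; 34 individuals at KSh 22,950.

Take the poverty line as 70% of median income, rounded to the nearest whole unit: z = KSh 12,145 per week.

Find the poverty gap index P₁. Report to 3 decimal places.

0.173

Below the line: 32×KSh 3,950, 26×KSh 8,700 (q = 58 of N = 167).
Relative gaps: (12145−3950)/12145 = 0.6748 (×32); (12145−8700)/12145 = 0.2837 (×26).
Σ = 28.967476. Dividing by the full population N = 167 gives P₁ = 0.173.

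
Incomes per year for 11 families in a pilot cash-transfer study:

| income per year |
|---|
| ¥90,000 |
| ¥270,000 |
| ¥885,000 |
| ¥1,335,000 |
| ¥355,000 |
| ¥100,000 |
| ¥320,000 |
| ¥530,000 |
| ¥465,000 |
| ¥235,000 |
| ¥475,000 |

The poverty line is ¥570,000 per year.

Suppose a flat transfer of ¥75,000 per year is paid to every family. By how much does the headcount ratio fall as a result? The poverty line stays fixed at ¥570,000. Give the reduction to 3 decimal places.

0.091

Before: below the line — ¥90,000, ¥100,000, ¥235,000, ¥270,000, ¥320,000, ¥355,000, ¥465,000, ¥475,000, ¥530,000; headcount ratio = 0.81818.
After the ¥75,000 transfer: below the line — ¥165,000, ¥175,000, ¥310,000, ¥345,000, ¥395,000, ¥430,000, ¥540,000, ¥550,000; headcount ratio = 0.72727.
Reduction = 0.81818 − 0.72727 = 0.091.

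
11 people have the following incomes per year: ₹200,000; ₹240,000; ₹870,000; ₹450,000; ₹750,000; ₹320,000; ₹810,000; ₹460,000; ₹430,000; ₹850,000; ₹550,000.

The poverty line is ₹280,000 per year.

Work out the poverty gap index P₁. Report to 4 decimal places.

Below the line: ₹200,000, ₹240,000 (q = 2 of N = 11).
Normalized shortfalls: (280000−200000)/280000 = 0.2857; (280000−240000)/280000 = 0.1429.
Sum of shortfalls = 0.428571; P₁ averages over all N: 0.428571 / 11 = 0.0390.

0.0390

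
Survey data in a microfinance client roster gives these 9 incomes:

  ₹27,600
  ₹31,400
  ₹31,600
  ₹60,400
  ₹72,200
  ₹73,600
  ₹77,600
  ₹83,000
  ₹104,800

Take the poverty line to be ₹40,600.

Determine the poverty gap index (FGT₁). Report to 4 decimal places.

Incomes under z: ₹27,600, ₹31,400, ₹31,600 (q = 3 of N = 9).
Shortfall ratios: (40600−27600)/40600 = 0.3202; (40600−31400)/40600 = 0.2266; (40600−31600)/40600 = 0.2217.
Σ = 0.768473. Dividing by the full population N = 9 gives P₁ = 0.0854.

0.0854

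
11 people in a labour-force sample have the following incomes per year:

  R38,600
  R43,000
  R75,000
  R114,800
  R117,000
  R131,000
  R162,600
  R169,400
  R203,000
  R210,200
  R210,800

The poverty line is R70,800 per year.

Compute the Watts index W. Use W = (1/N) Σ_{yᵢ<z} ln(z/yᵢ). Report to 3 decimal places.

Incomes under z: R38,600, R43,000 (q = 2 of N = 11).
Log gaps: ln(70800/38600) = 0.6066; ln(70800/43000) = 0.4987.
W = 1.105266 / 11 = 0.100.

0.100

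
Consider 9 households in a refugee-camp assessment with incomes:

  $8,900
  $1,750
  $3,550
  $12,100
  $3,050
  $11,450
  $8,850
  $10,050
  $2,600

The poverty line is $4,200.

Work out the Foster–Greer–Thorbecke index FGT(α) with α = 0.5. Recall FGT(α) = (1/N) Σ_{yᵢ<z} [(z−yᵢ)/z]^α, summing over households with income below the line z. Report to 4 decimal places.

Poor units: $1,750, $2,600, $3,050, $3,550 (q = 4 of N = 9).
Gap ratios (z−y)/z: (4200−1750)/4200 = 0.5833; (4200−2600)/4200 = 0.3810; (4200−3050)/4200 = 0.2738; (4200−3550)/4200 = 0.1548.
Raised to α = 0.5: 0.76376; 0.61721; 0.52327; 0.39340.
Sum = 2.297642; FGT(0.5) = 2.297642 / 9 = 0.2553.

0.2553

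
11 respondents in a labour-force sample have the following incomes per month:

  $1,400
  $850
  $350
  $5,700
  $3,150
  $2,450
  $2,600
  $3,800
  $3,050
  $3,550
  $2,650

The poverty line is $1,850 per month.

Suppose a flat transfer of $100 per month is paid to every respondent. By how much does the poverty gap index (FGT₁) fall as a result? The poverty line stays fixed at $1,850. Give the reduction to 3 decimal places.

Before: below the line — $350, $850, $1,400; poverty gap index (FGT₁) = 0.14496.
After the $100 transfer: below the line — $450, $950, $1,500; poverty gap index (FGT₁) = 0.13022.
Reduction = 0.14496 − 0.13022 = 0.015.

0.015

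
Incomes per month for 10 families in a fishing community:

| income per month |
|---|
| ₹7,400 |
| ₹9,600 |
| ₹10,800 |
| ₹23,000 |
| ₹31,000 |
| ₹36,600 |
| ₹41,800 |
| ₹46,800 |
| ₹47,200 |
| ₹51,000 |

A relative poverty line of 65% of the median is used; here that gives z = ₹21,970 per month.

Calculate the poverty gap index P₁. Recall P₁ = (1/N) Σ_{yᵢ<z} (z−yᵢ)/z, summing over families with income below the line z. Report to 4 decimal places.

0.1735

Below z: ₹7,400, ₹9,600, ₹10,800 (q = 3 of N = 10).
Shortfall ratios: (21970−7400)/21970 = 0.6632; (21970−9600)/21970 = 0.5630; (21970−10800)/21970 = 0.5084.
Σ = 1.734638. Dividing by the full population N = 10 gives P₁ = 0.1735.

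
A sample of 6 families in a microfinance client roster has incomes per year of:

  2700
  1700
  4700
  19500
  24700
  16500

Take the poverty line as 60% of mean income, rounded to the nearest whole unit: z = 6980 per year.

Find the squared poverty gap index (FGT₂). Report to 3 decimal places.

0.176

Below the line: 1700, 2700, 4700 (q = 3 of N = 6).
Shortfall ratios: (6980−1700)/6980 = 0.7564; (6980−2700)/6980 = 0.6132; (6980−4700)/6980 = 0.3266.
Squared: 0.5722; 0.3760; 0.1067.
Sum = 1.054901; P₂ = 1.054901 / 6 = 0.176.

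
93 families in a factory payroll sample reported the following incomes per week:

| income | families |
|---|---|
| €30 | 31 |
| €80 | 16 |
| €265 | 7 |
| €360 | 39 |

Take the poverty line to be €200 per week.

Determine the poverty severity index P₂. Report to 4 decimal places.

0.3028

Below the line: 31×€30, 16×€80 (q = 47 of N = 93).
Relative gaps: (200−30)/200 = 0.8500 (×31); (200−80)/200 = 0.6000 (×16).
Squared: 0.7225 (×31); 0.3600 (×16).
Sum = 28.157500; P₂ = 28.157500 / 93 = 0.3028.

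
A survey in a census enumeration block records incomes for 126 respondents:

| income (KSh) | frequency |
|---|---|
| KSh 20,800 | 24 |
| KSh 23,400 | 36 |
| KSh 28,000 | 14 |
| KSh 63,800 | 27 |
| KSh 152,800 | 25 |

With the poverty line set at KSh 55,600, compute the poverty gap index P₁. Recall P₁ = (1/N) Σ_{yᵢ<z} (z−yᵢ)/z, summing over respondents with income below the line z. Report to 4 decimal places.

Below the line: 24×KSh 20,800, 36×KSh 23,400, 14×KSh 28,000 (q = 74 of N = 126).
Shortfall ratios: (55600−20800)/55600 = 0.6259 (×24); (55600−23400)/55600 = 0.5791 (×36); (55600−28000)/55600 = 0.4964 (×14).
Sum of shortfalls = 42.820144; P₁ averages over all N: 42.820144 / 126 = 0.3398.

0.3398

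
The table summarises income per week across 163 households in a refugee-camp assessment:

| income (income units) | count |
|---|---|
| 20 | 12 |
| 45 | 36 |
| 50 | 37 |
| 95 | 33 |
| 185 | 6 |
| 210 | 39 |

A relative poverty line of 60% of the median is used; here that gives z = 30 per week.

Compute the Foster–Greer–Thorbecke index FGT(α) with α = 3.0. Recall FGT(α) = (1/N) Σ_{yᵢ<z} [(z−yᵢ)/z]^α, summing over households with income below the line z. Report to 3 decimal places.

0.003

Below z: 12×20 (q = 12 of N = 163).
Relative gaps: (30−20)/30 = 0.3333 (×12).
Raised to α = 3.0: 0.03704 (×12).
Sum = 0.444444; FGT(3.0) = 0.444444 / 163 = 0.003.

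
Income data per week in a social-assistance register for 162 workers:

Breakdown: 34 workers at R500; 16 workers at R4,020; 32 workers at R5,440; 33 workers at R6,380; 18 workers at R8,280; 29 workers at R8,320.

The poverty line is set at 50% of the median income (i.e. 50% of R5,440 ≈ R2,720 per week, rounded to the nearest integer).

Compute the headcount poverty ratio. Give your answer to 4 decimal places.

0.2099

34 of the 162 workers have income below R2,720.
H = 34/162 = 0.2099.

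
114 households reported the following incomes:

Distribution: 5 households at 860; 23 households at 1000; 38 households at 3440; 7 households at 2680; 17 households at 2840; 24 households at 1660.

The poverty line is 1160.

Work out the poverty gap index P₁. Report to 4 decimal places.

0.0392

Below the line: 5×860, 23×1000 (q = 28 of N = 114).
Gap ratios (z−y)/z: (1160−860)/1160 = 0.2586 (×5); (1160−1000)/1160 = 0.1379 (×23).
Sum of shortfalls = 4.465517; P₁ averages over all N: 4.465517 / 114 = 0.0392.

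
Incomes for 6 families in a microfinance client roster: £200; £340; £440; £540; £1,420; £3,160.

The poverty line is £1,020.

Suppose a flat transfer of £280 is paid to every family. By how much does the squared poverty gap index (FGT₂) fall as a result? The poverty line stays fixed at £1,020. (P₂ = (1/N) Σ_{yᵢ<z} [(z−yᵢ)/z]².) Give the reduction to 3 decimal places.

0.179

Before: below the line — £200, £340, £440, £540; squared poverty gap index (FGT₂) = 0.27259.
After the £280 transfer: below the line — £480, £620, £720, £820; squared poverty gap index (FGT₂) = 0.09317.
Reduction = 0.27259 − 0.09317 = 0.179.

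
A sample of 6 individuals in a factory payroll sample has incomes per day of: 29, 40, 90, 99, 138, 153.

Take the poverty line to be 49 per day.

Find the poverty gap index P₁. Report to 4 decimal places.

0.0986

Below the line: 29, 40 (q = 2 of N = 6).
Shortfall ratios: (49−29)/49 = 0.4082; (49−40)/49 = 0.1837.
Σ = 0.591837. Dividing by the full population N = 6 gives P₁ = 0.0986.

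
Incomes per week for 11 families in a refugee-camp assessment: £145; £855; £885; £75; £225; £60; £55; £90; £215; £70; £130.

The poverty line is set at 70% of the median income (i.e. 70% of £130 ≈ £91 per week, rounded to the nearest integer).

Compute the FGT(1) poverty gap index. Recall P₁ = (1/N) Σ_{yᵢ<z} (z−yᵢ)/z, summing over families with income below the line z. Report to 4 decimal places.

Poor units: £55, £60, £70, £75, £90 (q = 5 of N = 11).
Shortfall ratios: (91−55)/91 = 0.3956; (91−60)/91 = 0.3407; (91−70)/91 = 0.2308; (91−75)/91 = 0.1758; (91−90)/91 = 0.0110.
Σ = 1.153846. Dividing by the full population N = 11 gives P₁ = 0.1049.

0.1049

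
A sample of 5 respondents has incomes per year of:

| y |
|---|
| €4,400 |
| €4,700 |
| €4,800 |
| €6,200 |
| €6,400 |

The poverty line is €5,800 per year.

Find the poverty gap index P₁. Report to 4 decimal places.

Incomes under z: €4,400, €4,700, €4,800 (q = 3 of N = 5).
Relative gaps: (5800−4400)/5800 = 0.2414; (5800−4700)/5800 = 0.1897; (5800−4800)/5800 = 0.1724.
Σ = 0.603448. Dividing by the full population N = 5 gives P₁ = 0.1207.

0.1207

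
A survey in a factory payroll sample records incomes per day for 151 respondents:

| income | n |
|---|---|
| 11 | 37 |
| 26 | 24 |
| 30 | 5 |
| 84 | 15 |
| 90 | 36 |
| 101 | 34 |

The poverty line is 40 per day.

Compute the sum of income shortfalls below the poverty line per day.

1459

Poor units: 37×11, 24×26, 5×30 (q = 66 of N = 151).
Individual gaps: 37×(40−11) = 1073; 24×(40−26) = 336; 5×(40−30) = 50.
Aggregate gap = 1459.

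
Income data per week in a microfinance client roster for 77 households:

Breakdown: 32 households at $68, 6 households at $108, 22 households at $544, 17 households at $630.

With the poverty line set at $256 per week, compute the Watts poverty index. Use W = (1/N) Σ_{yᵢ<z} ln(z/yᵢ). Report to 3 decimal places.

0.618

Below z: 32×$68, 6×$108 (q = 38 of N = 77).
Log gaps: ln(256/68) = 1.3257 (×32); ln(256/108) = 0.8630 (×6).
W = 47.599709 / 77 = 0.618.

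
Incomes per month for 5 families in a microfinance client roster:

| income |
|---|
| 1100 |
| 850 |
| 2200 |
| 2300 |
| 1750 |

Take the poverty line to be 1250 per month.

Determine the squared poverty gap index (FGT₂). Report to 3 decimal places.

0.023

Below the line: 850, 1100 (q = 2 of N = 5).
Gap ratios (z−y)/z: (1250−850)/1250 = 0.3200; (1250−1100)/1250 = 0.1200.
Squared: 0.1024; 0.0144.
Sum = 0.116800; P₂ = 0.116800 / 5 = 0.023.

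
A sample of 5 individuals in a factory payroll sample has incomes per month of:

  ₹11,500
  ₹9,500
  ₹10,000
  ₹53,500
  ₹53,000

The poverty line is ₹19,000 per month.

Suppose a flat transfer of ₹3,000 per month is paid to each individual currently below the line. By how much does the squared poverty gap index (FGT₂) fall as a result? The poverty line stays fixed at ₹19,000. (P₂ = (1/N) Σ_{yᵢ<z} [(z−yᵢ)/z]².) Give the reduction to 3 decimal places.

0.071

Before: below the line — ₹9,500, ₹10,000, ₹11,500; squared poverty gap index (FGT₂) = 0.12604.
After the ₹3,000 transfer: below the line — ₹12,500, ₹13,000, ₹14,500; squared poverty gap index (FGT₂) = 0.05457.
Reduction = 0.12604 − 0.05457 = 0.071.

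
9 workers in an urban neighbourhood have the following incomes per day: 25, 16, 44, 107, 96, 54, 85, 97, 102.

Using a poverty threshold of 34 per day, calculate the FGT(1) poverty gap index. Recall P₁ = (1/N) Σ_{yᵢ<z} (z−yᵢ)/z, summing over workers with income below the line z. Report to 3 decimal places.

Below z: 16, 25 (q = 2 of N = 9).
Normalized shortfalls: (34−16)/34 = 0.5294; (34−25)/34 = 0.2647.
Σ = 0.794118. Dividing by the full population N = 9 gives P₁ = 0.088.

0.088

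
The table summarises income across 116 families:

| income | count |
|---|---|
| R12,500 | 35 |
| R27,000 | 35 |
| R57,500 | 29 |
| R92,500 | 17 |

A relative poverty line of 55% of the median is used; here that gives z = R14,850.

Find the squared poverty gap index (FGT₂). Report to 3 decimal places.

0.008

Poor units: 35×R12,500 (q = 35 of N = 116).
Normalized shortfalls: (14850−12500)/14850 = 0.1582 (×35).
Squared: 0.0250 (×35).
Sum = 0.876498; P₂ = 0.876498 / 116 = 0.008.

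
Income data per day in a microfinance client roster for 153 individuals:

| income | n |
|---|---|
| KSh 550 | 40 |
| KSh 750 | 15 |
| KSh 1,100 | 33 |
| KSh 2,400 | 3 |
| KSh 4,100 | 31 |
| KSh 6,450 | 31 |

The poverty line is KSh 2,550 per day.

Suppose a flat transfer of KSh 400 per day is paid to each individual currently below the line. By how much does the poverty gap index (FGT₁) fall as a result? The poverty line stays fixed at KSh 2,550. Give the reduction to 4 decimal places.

Before: below the line — 40×KSh 550, 15×KSh 750, 33×KSh 1,100, 3×KSh 2,400; poverty gap index (FGT₁) = 0.398052.
After the KSh 400 transfer: below the line — 40×KSh 950, 15×KSh 1,150, 33×KSh 1,500; poverty gap index (FGT₁) = 0.306677.
Reduction = 0.398052 − 0.306677 = 0.0914.

0.0914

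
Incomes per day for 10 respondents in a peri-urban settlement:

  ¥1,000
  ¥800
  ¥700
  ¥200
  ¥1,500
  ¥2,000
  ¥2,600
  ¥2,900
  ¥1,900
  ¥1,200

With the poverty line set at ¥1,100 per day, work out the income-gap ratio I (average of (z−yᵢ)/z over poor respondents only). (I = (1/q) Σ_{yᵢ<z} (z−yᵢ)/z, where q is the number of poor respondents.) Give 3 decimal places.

Poor units: ¥200, ¥700, ¥800, ¥1,000 (q = 4 of N = 10).
Relative gaps: 0.8182, 0.3636, 0.2727, 0.0909; sum = 1.545455.
I averages over the q = 4 poor units only: 1.545455 / 4 = 0.386.

0.386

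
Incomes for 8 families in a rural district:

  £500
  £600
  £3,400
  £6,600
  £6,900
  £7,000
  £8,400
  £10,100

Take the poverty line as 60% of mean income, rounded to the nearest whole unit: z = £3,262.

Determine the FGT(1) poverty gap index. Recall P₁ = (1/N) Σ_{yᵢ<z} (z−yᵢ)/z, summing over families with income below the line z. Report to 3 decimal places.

0.208

Incomes under z: £500, £600 (q = 2 of N = 8).
Normalized shortfalls: (3262−500)/3262 = 0.8467; (3262−600)/3262 = 0.8161.
Σ = 1.662784. Dividing by the full population N = 8 gives P₁ = 0.208.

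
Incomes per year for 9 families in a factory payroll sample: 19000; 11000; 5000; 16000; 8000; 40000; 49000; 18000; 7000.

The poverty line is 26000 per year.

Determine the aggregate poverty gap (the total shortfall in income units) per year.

Below z: 5000, 7000, 8000, 11000, 16000, 18000, 19000 (q = 7 of N = 9).
Individual gaps: 26000−5000 = 21000; 26000−7000 = 19000; 26000−8000 = 18000; 26000−11000 = 15000; 26000−16000 = 10000; 26000−18000 = 8000; 26000−19000 = 7000.
Aggregate gap = 98000.

98000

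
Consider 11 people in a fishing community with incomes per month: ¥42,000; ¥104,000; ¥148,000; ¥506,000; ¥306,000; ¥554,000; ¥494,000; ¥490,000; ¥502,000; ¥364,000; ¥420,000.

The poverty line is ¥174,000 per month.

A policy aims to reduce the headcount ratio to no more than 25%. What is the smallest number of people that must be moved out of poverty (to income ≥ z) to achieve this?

Currently q = 3 of N = 11 are below the line (H = 0.273).
A headcount ratio of at most 25% allows at most ⌊0.25 × 11⌋ = 2 poor people.
So at least 3 − 2 = 1 must be lifted.

1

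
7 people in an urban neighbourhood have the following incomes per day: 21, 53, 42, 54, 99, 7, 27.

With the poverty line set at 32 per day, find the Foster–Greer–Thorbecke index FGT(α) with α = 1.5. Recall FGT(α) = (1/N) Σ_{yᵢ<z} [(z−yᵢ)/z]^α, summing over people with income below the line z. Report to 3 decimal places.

0.136

Below z: 7, 21, 27 (q = 3 of N = 7).
Gap ratios (z−y)/z: (32−7)/32 = 0.7812; (32−21)/32 = 0.3438; (32−27)/32 = 0.1562.
Raised to α = 1.5: 0.69053; 0.20154; 0.06176.
Sum = 0.953839; FGT(1.5) = 0.953839 / 7 = 0.136.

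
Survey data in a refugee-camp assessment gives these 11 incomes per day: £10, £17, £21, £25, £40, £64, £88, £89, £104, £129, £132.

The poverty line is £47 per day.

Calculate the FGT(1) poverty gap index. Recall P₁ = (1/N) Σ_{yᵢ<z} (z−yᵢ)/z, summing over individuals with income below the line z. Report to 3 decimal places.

Below z: £10, £17, £21, £25, £40 (q = 5 of N = 11).
Shortfall ratios: (47−10)/47 = 0.7872; (47−17)/47 = 0.6383; (47−21)/47 = 0.5532; (47−25)/47 = 0.4681; (47−40)/47 = 0.1489.
Σ = 2.595745. Dividing by the full population N = 11 gives P₁ = 0.236.

0.236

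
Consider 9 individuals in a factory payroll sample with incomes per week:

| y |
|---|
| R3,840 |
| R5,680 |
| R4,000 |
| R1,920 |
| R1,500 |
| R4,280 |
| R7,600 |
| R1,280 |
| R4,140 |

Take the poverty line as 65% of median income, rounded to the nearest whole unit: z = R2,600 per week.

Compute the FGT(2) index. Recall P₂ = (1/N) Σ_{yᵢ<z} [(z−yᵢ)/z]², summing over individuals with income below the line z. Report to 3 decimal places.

Poor units: R1,280, R1,500, R1,920 (q = 3 of N = 9).
Gap ratios (z−y)/z: (2600−1280)/2600 = 0.5077; (2600−1500)/2600 = 0.4231; (2600−1920)/2600 = 0.2615.
Squared: 0.2578; 0.1790; 0.0684.
Sum = 0.505148; P₂ = 0.505148 / 9 = 0.056.

0.056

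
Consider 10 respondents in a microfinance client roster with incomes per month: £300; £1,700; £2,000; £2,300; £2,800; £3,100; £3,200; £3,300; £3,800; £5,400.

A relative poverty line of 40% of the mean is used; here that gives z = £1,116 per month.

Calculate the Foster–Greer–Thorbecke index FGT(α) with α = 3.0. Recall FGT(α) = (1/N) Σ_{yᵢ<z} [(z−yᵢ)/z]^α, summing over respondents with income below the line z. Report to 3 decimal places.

0.039

Poor units: £300 (q = 1 of N = 10).
Relative gaps: (1116−300)/1116 = 0.7312.
Raised to α = 3.0: 0.39091.
Sum = 0.390911; FGT(3.0) = 0.390911 / 10 = 0.039.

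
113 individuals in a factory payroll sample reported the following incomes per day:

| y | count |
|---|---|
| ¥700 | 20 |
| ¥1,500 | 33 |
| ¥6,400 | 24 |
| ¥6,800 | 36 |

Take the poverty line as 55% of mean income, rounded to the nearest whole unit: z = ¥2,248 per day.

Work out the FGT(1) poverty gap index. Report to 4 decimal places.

0.2191

Poor units: 20×¥700, 33×¥1,500 (q = 53 of N = 113).
Relative gaps: (2248−700)/2248 = 0.6886 (×20); (2248−1500)/2248 = 0.3327 (×33).
Sum of shortfalls = 24.752669; P₁ averages over all N: 24.752669 / 113 = 0.2191.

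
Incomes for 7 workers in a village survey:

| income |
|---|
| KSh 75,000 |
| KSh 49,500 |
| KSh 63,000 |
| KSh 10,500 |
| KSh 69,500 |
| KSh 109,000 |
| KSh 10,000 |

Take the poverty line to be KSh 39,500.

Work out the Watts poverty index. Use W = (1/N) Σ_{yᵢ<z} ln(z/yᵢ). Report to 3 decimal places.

0.386

Below the line: KSh 10,000, KSh 10,500 (q = 2 of N = 7).
ln(z/y) terms: ln(39500/10000) = 1.3737; ln(39500/10500) = 1.3249.
W = 2.698641 / 7 = 0.386.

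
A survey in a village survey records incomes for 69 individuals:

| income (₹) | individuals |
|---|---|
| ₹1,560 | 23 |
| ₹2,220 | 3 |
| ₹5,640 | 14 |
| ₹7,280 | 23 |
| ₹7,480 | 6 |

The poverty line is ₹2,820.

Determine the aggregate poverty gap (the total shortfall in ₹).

Below the line: 23×₹1,560, 3×₹2,220 (q = 26 of N = 69).
Individual gaps: 23×(2820−1560) = 28980; 3×(2820−2220) = 1800.
Aggregate gap = ₹30,780.

₹30,780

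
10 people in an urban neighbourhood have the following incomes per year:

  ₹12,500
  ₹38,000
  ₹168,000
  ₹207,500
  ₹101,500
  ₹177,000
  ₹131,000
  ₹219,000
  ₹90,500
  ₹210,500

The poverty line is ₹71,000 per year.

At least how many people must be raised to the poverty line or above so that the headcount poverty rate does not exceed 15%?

Currently q = 2 of N = 10 are below the line (H = 0.200).
A headcount ratio of at most 15% allows at most ⌊0.15 × 10⌋ = 1 poor people.
So at least 2 − 1 = 1 must be lifted.

1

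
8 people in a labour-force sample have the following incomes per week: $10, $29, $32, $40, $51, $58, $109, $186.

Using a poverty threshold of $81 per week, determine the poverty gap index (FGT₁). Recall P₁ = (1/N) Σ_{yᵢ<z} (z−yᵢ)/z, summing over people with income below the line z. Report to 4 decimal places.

0.4105

Incomes under z: $10, $29, $32, $40, $51, $58 (q = 6 of N = 8).
Shortfall ratios: (81−10)/81 = 0.8765; (81−29)/81 = 0.6420; (81−32)/81 = 0.6049; (81−40)/81 = 0.5062; (81−51)/81 = 0.3704; (81−58)/81 = 0.2840.
Σ = 3.283951. Dividing by the full population N = 8 gives P₁ = 0.4105.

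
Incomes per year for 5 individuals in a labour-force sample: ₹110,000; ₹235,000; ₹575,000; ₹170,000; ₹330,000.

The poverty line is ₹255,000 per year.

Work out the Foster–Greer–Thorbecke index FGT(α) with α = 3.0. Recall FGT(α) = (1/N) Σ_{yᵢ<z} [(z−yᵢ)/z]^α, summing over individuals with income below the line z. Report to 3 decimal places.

0.044

Incomes under z: ₹110,000, ₹170,000, ₹235,000 (q = 3 of N = 5).
Gap ratios (z−y)/z: (255000−110000)/255000 = 0.5686; (255000−170000)/255000 = 0.3333; (255000−235000)/255000 = 0.0784.
Raised to α = 3.0: 0.18386; 0.03704; 0.00048.
Sum = 0.221378; FGT(3.0) = 0.221378 / 5 = 0.044.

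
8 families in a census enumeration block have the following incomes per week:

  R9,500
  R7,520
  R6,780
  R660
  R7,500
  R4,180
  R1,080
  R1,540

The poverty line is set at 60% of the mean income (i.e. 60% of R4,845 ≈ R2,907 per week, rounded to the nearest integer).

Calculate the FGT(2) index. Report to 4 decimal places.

0.1517

Poor units: R660, R1,080, R1,540 (q = 3 of N = 8).
Shortfall ratios: (2907−660)/2907 = 0.7730; (2907−1080)/2907 = 0.6285; (2907−1540)/2907 = 0.4702.
Squared: 0.5975; 0.3950; 0.2211.
Sum = 1.213590; P₂ = 1.213590 / 8 = 0.1517.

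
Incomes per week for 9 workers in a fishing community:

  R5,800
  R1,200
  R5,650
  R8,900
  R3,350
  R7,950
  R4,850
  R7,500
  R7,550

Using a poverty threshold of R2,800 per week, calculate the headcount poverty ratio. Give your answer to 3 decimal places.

1 of the 9 workers have income below R2,800.
H = 1/9 = 0.111.

0.111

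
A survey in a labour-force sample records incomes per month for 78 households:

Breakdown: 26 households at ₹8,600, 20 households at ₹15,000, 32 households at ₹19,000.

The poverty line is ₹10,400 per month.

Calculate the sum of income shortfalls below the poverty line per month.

₹46,800

Poor units: 26×₹8,600 (q = 26 of N = 78).
Individual gaps: 26×(10400−8600) = 46800.
Aggregate gap = ₹46,800.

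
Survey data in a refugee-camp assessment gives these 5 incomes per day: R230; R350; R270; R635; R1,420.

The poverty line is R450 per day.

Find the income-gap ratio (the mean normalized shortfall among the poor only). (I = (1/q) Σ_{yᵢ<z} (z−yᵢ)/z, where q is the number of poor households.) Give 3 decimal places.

0.370

Below the line: R230, R270, R350 (q = 3 of N = 5).
Relative gaps: 0.4889, 0.4000, 0.2222; sum = 1.111111.
The income-gap ratio divides by q (the poor only): 1.111111 / 3 = 0.370.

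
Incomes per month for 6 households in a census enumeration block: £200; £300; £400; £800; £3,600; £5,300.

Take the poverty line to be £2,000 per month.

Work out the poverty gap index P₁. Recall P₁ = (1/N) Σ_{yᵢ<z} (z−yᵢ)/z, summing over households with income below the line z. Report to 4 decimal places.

Poor units: £200, £300, £400, £800 (q = 4 of N = 6).
Relative gaps: (2000−200)/2000 = 0.9000; (2000−300)/2000 = 0.8500; (2000−400)/2000 = 0.8000; (2000−800)/2000 = 0.6000.
Sum of shortfalls = 3.150000; P₁ averages over all N: 3.150000 / 6 = 0.5250.

0.5250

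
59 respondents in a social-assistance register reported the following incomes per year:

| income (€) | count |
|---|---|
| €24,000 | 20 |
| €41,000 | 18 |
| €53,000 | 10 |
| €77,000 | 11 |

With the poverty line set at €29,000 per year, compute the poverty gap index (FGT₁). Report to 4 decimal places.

0.0584

Poor units: 20×€24,000 (q = 20 of N = 59).
Normalized shortfalls: (29000−24000)/29000 = 0.1724 (×20).
Sum of shortfalls = 3.448276; P₁ averages over all N: 3.448276 / 59 = 0.0584.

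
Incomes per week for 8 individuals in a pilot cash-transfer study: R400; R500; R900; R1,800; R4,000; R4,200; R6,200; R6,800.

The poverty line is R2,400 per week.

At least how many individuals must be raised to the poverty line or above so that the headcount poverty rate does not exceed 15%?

3

4 of the 8 individuals are poor, so H = 4/8 = 0.500.
A headcount ratio of at most 15% allows at most ⌊0.15 × 8⌋ = 1 poor individuals.
So at least 4 − 1 = 3 must be lifted.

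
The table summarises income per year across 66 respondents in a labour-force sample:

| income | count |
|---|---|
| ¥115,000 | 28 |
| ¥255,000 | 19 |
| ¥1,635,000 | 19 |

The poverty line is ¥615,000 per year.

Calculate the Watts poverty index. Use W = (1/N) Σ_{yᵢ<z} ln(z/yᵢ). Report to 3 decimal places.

Below the line: 28×¥115,000, 19×¥255,000 (q = 47 of N = 66).
ln(z/y) terms: ln(615000/115000) = 1.6767 (×28); ln(615000/255000) = 0.8804 (×19).
W = 63.674140 / 66 = 0.965.

0.965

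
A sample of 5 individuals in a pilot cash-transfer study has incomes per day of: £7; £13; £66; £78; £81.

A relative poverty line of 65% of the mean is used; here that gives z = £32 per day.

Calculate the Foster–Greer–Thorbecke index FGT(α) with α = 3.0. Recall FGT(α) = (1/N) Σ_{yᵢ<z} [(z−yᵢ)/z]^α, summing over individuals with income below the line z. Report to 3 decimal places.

Below z: £7, £13 (q = 2 of N = 5).
Normalized shortfalls: (32−7)/32 = 0.7812; (32−13)/32 = 0.5938.
Raised to α = 3.0: 0.47684; 0.20932.
Sum = 0.686157; FGT(3.0) = 0.686157 / 5 = 0.137.

0.137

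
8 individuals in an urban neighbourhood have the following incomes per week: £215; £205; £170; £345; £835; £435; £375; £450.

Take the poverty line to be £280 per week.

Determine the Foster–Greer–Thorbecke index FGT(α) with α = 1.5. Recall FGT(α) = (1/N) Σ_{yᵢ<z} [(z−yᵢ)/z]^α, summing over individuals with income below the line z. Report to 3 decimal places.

0.062

Incomes under z: £170, £205, £215 (q = 3 of N = 8).
Relative gaps: (280−170)/280 = 0.3929; (280−205)/280 = 0.2679; (280−215)/280 = 0.2321.
Raised to α = 1.5: 0.24624; 0.13863; 0.11185.
Sum = 0.496715; FGT(1.5) = 0.496715 / 8 = 0.062.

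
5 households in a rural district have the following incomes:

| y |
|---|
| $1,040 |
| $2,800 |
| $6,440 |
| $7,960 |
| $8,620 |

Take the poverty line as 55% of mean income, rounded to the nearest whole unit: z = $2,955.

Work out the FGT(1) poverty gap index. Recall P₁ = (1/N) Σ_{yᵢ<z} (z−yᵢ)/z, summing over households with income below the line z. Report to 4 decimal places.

Below z: $1,040, $2,800 (q = 2 of N = 5).
Gap ratios (z−y)/z: (2955−1040)/2955 = 0.6481; (2955−2800)/2955 = 0.0525.
Sum of shortfalls = 0.700508; P₁ averages over all N: 0.700508 / 5 = 0.1401.

0.1401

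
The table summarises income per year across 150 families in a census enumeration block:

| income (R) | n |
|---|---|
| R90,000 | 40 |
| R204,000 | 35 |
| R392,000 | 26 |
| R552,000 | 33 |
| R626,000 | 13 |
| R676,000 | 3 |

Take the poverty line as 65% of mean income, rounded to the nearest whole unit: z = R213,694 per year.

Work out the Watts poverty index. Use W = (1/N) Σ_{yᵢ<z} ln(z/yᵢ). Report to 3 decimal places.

0.241

Poor units: 40×R90,000, 35×R204,000 (q = 75 of N = 150).
Log shortfalls: ln(213694/90000) = 0.8647 (×40); ln(213694/204000) = 0.0464 (×35).
W = 36.214295 / 150 = 0.241.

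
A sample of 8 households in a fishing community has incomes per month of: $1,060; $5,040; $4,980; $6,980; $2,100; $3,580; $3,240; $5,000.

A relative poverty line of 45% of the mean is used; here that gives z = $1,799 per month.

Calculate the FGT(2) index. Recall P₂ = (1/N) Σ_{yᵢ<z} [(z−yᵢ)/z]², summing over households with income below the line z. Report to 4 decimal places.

0.0211

Below the line: $1,060 (q = 1 of N = 8).
Relative gaps: (1799−1060)/1799 = 0.4108.
Squared: 0.1687.
Sum = 0.168743; P₂ = 0.168743 / 8 = 0.0211.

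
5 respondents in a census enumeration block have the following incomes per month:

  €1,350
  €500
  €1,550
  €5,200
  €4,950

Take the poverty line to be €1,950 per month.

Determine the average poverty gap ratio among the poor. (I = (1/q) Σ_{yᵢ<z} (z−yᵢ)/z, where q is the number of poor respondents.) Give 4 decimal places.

Poor units: €500, €1,350, €1,550 (q = 3 of N = 5).
Shortfall ratios (z−y)/z: 0.7436, 0.3077, 0.2051; sum = 1.256410.
I averages over the q = 3 poor units only: 1.256410 / 3 = 0.4188.

0.4188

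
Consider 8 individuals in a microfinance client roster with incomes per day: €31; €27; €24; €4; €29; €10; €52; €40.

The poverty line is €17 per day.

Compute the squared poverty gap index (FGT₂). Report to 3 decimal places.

Below the line: €4, €10 (q = 2 of N = 8).
Shortfall ratios: (17−4)/17 = 0.7647; (17−10)/17 = 0.4118.
Squared: 0.5848; 0.1696.
Sum = 0.754325; P₂ = 0.754325 / 8 = 0.094.

0.094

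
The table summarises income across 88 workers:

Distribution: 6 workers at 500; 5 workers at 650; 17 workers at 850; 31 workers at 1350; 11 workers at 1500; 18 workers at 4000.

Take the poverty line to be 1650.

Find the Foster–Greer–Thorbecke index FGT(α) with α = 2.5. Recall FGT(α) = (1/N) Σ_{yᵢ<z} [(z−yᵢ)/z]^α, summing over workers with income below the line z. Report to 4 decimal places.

Below z: 6×500, 5×650, 17×850, 31×1350, 11×1500 (q = 70 of N = 88).
Shortfall ratios: (1650−500)/1650 = 0.6970 (×6); (1650−650)/1650 = 0.6061 (×5); (1650−850)/1650 = 0.4848 (×17); (1650−1350)/1650 = 0.1818 (×31); (1650−1500)/1650 = 0.0909 (×11).
Raised to α = 2.5: 0.40554 (×6); 0.28595 (×5); 0.16369 (×17); 0.01410 (×31); 0.00249 (×11).
Sum = 7.110064; FGT(2.5) = 7.110064 / 88 = 0.0808.

0.0808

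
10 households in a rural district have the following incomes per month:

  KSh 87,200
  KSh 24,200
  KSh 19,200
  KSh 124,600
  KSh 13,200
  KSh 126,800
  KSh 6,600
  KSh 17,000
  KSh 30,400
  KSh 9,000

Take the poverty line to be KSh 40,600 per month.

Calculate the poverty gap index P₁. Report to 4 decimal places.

0.4054

Below z: KSh 6,600, KSh 9,000, KSh 13,200, KSh 17,000, KSh 19,200, KSh 24,200, KSh 30,400 (q = 7 of N = 10).
Gap ratios (z−y)/z: (40600−6600)/40600 = 0.8374; (40600−9000)/40600 = 0.7783; (40600−13200)/40600 = 0.6749; (40600−17000)/40600 = 0.5813; (40600−19200)/40600 = 0.5271; (40600−24200)/40600 = 0.4039; (40600−30400)/40600 = 0.2512.
Σ = 4.054187. Dividing by the full population N = 10 gives P₁ = 0.4054.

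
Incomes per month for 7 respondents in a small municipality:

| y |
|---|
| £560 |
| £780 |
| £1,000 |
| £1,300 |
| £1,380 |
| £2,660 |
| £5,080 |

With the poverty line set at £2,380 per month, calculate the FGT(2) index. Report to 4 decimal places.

0.2508

Below z: £560, £780, £1,000, £1,300, £1,380 (q = 5 of N = 7).
Relative gaps: (2380−560)/2380 = 0.7647; (2380−780)/2380 = 0.6723; (2380−1000)/2380 = 0.5798; (2380−1300)/2380 = 0.4538; (2380−1380)/2380 = 0.4202.
Squared: 0.5848; 0.4519; 0.3362; 0.2059; 0.1765.
Sum = 1.755385; P₂ = 1.755385 / 7 = 0.2508.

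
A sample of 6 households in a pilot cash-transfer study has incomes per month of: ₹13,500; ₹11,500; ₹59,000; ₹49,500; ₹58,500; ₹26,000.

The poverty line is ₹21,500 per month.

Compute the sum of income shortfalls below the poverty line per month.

Below z: ₹11,500, ₹13,500 (q = 2 of N = 6).
Individual gaps: 21500−11500 = 10000; 21500−13500 = 8000.
Aggregate gap = ₹18,000.

₹18,000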